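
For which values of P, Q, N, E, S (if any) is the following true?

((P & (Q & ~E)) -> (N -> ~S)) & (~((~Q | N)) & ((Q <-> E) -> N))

P = False, Q = True, N = False, E = False, S = False

  (P & (Q & ~E)) -> (N -> ~S) = True
    P & (Q & ~E) = False
      Q & ~E = True
        ~E = True
    N -> ~S = True
      ~S = True
  ~((~Q | N)) & ((Q <-> E) -> N) = True
    ~((~Q | N)) = True
      ~Q | N = False
        ~Q = False
    (Q <-> E) -> N = True
      Q <-> E = False
Both conjuncts True, so the formula holds.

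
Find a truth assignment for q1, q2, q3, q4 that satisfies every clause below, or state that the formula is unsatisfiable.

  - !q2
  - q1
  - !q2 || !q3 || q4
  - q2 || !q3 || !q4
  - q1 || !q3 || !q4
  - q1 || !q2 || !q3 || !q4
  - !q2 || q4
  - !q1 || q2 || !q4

q1 = True, q2 = False, q3 = True, q4 = False

Unit clause (!q2) forces q2 = False.
Unit clause (q1) forces q1 = True.
In (!q1 || q2 || !q4) only !q4 is left, so q4 = False.
Set q3 = True.
Check each clause:
  (!q2): !q2 holds.
  (q1): q1 holds.
  (!q2 || !q3 || q4): !q2 holds.
  (q2 || !q3 || !q4): !q4 holds.
  (q1 || !q3 || !q4): q1 holds.
  (q1 || !q2 || !q3 || !q4): q1 holds.
  (!q2 || q4): !q2 holds.
  (!q1 || q2 || !q4): !q4 holds.
All clauses satisfied.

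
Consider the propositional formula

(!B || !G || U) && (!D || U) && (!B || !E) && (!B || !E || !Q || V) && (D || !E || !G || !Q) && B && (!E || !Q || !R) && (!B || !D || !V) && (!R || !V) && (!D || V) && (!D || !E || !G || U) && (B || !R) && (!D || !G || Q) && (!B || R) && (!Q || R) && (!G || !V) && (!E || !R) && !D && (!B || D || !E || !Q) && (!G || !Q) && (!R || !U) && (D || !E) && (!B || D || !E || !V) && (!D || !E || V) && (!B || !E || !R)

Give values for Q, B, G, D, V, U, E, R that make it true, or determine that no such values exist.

Unit clause (B) forces B = True.
In (!B || R) only R is left, so R = True.
In (!E || !R) only !E is left, so E = False.
Unit clause (!D) forces D = False.
In (!R || !U) only !U is left, so U = False.
In (!B || !G || U) only !G is left, so G = False.
In (!R || !V) only !V is left, so V = False.
Set Q = True.
All clauses satisfied.

Q=T, B=T, G=F, D=F, V=F, U=F, E=F, R=T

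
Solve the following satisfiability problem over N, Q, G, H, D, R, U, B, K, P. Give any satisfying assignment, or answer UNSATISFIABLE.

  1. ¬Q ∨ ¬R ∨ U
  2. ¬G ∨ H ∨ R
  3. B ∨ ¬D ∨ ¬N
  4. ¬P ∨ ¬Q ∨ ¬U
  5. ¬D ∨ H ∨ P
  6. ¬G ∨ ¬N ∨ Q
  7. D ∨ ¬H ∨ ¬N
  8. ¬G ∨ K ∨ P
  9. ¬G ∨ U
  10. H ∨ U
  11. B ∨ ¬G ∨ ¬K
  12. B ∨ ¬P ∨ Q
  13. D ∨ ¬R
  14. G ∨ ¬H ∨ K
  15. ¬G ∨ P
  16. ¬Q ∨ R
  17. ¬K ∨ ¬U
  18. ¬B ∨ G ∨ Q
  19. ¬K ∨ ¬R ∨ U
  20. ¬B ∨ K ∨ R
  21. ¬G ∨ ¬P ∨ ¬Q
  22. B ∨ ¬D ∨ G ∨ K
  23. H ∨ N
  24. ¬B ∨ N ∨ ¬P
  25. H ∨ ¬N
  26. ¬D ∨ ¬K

N=F, Q=F, G=F, H=T, D=F, R=F, U=F, B=F, K=T, P=F

Set N = False.
  then (H ∨ N) forces H = True.
Set Q = False.
Try G = True:
  (¬G ∨ U) forces U = True.
  (¬G ∨ P) forces P = True.
  (B ∨ ¬P ∨ Q) forces B = True.
  clause (¬B ∨ N ∨ ¬P) is falsified — backtrack.
So G = False.
  then (G ∨ ¬H ∨ K) forces K = True.
  then (¬K ∨ ¬U) forces U = False.
  then (¬B ∨ G ∨ Q) forces B = False.
  then (¬K ∨ ¬R ∨ U) forces R = False.
  then (¬D ∨ ¬K) forces D = False.
  then (B ∨ ¬P ∨ Q) forces P = False.
All clauses satisfied.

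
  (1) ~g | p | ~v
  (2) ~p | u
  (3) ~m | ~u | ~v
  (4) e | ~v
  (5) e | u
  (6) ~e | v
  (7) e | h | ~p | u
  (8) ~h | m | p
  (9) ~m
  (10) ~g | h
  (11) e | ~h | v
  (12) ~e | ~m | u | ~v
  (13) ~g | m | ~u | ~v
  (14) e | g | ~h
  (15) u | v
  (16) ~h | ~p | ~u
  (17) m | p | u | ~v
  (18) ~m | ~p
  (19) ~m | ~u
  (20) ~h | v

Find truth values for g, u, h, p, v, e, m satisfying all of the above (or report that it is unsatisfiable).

g: False, u: True, h: False, p: False, v: True, e: True, m: False

Unit clause (~m) forces m = False.
Try g = True:
  (~g | h) forces h = True.
  (~h | m | p) forces p = True.
  (~p | u) forces u = True.
  clause (~h | ~p | ~u) is falsified — backtrack.
So g = False.
Set u = True.
Set h = False.
Set p = False.
Set v = True.
  then (e | ~v) forces e = True.
All clauses satisfied.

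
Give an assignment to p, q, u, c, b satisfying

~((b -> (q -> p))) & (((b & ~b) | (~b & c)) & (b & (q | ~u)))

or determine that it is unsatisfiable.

UNSATISFIABLE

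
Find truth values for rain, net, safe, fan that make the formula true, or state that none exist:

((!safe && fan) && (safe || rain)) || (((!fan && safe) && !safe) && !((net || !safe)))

rain: True, net: False, safe: False, fan: True

  ((!safe && fan) && (safe || rain)) || (((!fan && safe) && !safe) && !((net || !safe))) = True
    (!safe && fan) && (safe || rain) = True
      !safe && fan = True
        !safe = True
      safe || rain = True
    ((!fan && safe) && !safe) && !((net || !safe)) = False
      (!fan && safe) && !safe = False
        !fan && safe = False
          !fan = False
        !safe = True
      !((net || !safe)) = False
        net || !safe = True
          !safe = True
The formula evaluates to True.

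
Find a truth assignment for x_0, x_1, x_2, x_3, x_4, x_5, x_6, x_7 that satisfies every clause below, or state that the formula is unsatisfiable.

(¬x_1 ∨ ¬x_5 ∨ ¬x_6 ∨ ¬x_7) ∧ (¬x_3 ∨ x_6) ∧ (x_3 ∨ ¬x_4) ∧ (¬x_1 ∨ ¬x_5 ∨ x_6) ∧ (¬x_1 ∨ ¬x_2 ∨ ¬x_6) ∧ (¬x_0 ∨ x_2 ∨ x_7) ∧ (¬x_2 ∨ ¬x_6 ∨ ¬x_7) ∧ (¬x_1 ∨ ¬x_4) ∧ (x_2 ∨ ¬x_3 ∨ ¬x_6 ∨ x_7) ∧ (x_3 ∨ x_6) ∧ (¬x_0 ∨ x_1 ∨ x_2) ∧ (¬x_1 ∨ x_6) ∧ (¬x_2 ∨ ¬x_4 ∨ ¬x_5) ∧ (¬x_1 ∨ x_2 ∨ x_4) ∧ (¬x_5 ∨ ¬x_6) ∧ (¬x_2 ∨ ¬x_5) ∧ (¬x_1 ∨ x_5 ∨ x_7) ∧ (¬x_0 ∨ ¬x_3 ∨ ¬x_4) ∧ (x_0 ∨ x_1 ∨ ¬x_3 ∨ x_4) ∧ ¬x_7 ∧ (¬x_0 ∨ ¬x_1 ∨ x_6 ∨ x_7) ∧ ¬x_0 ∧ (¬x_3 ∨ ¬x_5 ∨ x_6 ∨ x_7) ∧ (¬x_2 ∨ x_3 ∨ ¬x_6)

x_0 = False, x_1 = False, x_2 = False, x_3 = False, x_4 = False, x_5 = False, x_6 = True, x_7 = False

Unit clause (¬x_7) forces x_7 = False.
Unit clause (¬x_0) forces x_0 = False.
Try x_1 = True:
  (¬x_1 ∨ ¬x_4) forces x_4 = False.
  (¬x_1 ∨ x_6) forces x_6 = True.
  (¬x_1 ∨ ¬x_2 ∨ ¬x_6) forces x_2 = False.
  clause (¬x_1 ∨ x_2 ∨ x_4) is falsified — backtrack.
So x_1 = False.
Set x_2 = False.
Try x_3 = True:
  (¬x_3 ∨ x_6) forces x_6 = True.
  clause (x_2 ∨ ¬x_3 ∨ ¬x_6 ∨ x_7) is falsified — backtrack.
So x_3 = False.
  then (x_3 ∨ ¬x_4) forces x_4 = False.
  then (x_3 ∨ x_6) forces x_6 = True.
  then (¬x_5 ∨ ¬x_6) forces x_5 = False.
All clauses satisfied.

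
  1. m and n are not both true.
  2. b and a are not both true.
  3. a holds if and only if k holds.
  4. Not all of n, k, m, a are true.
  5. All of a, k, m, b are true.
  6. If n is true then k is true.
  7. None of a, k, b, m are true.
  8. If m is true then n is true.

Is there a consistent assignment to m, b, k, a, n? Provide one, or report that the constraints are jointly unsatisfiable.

No satisfying assignment exists.

Case m = True:
  Constraint (7) is violated (m=T) — contradiction.
Case m = False:
  Constraint (5) is violated (m=F) — contradiction.
Both cases fail — unsatisfiable.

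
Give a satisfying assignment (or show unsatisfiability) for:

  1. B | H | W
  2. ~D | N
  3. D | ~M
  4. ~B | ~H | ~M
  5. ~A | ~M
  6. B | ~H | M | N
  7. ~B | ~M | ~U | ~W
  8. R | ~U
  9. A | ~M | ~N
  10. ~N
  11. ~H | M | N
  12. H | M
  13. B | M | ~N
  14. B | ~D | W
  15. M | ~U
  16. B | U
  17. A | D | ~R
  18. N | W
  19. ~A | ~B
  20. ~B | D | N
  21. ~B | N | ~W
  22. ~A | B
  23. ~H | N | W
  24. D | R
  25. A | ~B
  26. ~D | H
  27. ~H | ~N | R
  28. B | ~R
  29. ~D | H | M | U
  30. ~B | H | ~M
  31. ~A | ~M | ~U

Unsatisfiable

Case N = True:
  Clause (~N) is falsified — contradiction.
Case N = False:
  (~D | N) forces D = False.
  (D | ~M) forces M = False.
  (~H | M | N) forces H = False.
  Clause (H | M) is falsified — contradiction.
Both cases fail, so the formula is unsatisfiable.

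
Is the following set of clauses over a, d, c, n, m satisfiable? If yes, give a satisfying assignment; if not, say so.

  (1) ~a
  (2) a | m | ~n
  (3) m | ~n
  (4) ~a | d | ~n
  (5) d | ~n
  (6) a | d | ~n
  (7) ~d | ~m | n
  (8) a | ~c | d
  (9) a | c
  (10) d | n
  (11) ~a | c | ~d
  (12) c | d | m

Unit clause (~a) forces a = False.
In (a | c) only c is left, so c = True.
In (a | ~c | d) only d is left, so d = True.
Set n = True.
  then (a | m | ~n) forces m = True.
All clauses satisfied.

a = False, d = True, c = True, n = True, m = True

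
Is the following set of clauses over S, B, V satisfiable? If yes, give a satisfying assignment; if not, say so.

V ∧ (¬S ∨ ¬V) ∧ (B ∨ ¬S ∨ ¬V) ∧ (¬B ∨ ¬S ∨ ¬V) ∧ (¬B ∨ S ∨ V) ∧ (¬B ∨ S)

Unit clause (V) forces V = True.
In (¬S ∨ ¬V) only ¬S is left, so S = False.
In (¬B ∨ S) only ¬B is left, so B = False.
Check each clause:
  (V): V holds.
  (¬S ∨ ¬V): ¬S holds.
  (B ∨ ¬S ∨ ¬V): ¬S holds.
  (¬B ∨ ¬S ∨ ¬V): ¬B holds.
  (¬B ∨ S ∨ V): ¬B holds.
  (¬B ∨ S): ¬B holds.
All clauses satisfied.

S = False; B = False; V = True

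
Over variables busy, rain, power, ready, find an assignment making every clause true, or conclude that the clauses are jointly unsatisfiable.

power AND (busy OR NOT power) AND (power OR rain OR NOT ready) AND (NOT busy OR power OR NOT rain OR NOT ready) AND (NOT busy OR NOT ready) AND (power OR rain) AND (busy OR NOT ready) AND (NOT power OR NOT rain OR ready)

Unit clause (power) forces power = True.
In (busy OR NOT power) only busy is left, so busy = True.
In (NOT busy OR NOT ready) only NOT ready is left, so ready = False.
In (NOT power OR NOT rain OR ready) only NOT rain is left, so rain = False.
All clauses satisfied.

busy=T; rain=F; power=T; ready=F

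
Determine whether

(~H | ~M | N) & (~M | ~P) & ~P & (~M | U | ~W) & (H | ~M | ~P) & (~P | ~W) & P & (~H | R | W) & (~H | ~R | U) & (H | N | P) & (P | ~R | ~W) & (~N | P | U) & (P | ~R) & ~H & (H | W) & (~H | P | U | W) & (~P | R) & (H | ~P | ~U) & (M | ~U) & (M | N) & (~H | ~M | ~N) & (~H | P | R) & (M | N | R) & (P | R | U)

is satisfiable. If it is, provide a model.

Case P = True:
  Clause (~P) is falsified — contradiction.
Case P = False:
  Clause (P) is falsified — contradiction.
Both cases fail, so the formula is unsatisfiable.

Unsatisfiable — no assignment works.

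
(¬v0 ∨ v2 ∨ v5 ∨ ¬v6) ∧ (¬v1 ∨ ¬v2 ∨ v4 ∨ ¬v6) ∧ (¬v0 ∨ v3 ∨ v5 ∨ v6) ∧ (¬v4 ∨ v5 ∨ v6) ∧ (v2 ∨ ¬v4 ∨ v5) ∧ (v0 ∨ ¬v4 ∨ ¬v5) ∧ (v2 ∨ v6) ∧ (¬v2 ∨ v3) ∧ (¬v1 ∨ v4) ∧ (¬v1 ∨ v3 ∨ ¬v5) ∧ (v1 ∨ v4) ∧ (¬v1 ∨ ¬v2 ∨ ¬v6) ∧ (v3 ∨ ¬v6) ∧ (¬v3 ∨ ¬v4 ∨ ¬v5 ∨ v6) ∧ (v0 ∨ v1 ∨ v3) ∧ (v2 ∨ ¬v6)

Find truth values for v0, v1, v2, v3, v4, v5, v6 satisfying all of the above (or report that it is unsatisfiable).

Set v0 = True.
Set v1 = False.
  then (v1 ∨ v4) forces v4 = True.
Try v2 = False:
  (v2 ∨ ¬v4 ∨ v5) forces v5 = True.
  (v2 ∨ v6) forces v6 = True.
  clause (v2 ∨ ¬v6) is falsified — backtrack.
So v2 = True.
  then (¬v2 ∨ v3) forces v3 = True.
Set v5 = False.
  then (¬v4 ∨ v5 ∨ v6) forces v6 = True.
All clauses satisfied.

v0: True, v1: False, v2: True, v3: True, v4: True, v5: False, v6: True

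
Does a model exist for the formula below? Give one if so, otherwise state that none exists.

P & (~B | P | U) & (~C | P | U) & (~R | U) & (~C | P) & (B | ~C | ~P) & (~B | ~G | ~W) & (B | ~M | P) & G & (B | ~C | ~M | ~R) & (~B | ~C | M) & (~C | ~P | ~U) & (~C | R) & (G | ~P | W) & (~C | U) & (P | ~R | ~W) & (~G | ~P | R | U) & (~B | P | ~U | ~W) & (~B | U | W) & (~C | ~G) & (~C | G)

U = True; C = False; R = True; W = False; G = True; P = True; M = True; B = False

Unit clause (P) forces P = True.
Unit clause (G) forces G = True.
In (~C | ~G) only ~C is left, so C = False.
Try U = False:
  (~R | U) forces R = False.
  clause (~G | ~P | R | U) is falsified — backtrack.
So U = True.
Set R = True.
Set W = False.
Set M = True.
Set B = False.
All clauses satisfied.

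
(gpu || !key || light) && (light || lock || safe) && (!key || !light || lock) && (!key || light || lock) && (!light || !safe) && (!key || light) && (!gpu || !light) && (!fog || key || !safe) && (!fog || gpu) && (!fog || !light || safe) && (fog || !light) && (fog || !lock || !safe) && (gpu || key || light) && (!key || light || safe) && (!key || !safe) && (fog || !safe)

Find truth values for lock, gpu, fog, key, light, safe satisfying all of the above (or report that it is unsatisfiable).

lock = True; gpu = True; fog = False; key = False; light = False; safe = False

Set lock = True.
Try gpu = False:
  (!fog || gpu) forces fog = False.
  (fog || !light) forces light = False.
  (gpu || !key || light) forces key = False.
  clause (gpu || key || light) is falsified — backtrack.
So gpu = True.
  then (!gpu || !light) forces light = False.
  then (!key || light) forces key = False.
Set fog = False.
  then (fog || !lock || !safe) forces safe = False.
All clauses satisfied.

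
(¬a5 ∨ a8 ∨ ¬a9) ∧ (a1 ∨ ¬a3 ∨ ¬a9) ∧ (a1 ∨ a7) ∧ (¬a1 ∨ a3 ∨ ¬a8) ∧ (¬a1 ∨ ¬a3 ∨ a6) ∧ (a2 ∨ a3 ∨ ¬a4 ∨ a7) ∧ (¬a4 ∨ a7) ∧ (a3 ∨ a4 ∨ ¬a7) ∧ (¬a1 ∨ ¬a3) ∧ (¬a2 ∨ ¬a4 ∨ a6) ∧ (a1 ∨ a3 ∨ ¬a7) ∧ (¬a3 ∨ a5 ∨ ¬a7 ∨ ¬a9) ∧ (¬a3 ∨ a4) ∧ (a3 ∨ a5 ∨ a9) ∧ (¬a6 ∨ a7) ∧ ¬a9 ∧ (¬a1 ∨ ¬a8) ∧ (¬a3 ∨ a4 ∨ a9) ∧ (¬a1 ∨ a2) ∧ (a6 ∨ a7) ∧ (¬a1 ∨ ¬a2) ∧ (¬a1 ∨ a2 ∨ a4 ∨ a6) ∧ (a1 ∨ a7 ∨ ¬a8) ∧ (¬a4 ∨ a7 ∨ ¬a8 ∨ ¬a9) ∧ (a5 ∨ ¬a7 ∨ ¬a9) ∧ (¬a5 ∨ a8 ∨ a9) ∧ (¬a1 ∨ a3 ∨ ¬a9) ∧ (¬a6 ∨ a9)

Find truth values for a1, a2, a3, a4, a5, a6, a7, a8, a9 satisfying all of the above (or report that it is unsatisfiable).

a1 = False; a2 = False; a3 = True; a4 = True; a5 = False; a6 = False; a7 = True; a8 = True; a9 = False

Unit clause (¬a9) forces a9 = False.
In (¬a6 ∨ a9) only ¬a6 is left, so a6 = False.
In (a6 ∨ a7) only a7 is left, so a7 = True.
Try a1 = True:
  (¬a1 ∨ ¬a3 ∨ a6) forces a3 = False.
  (¬a1 ∨ a3 ∨ ¬a8) forces a8 = False.
  (a3 ∨ a4 ∨ ¬a7) forces a4 = True.
  (¬a2 ∨ ¬a4 ∨ a6) forces a2 = False.
  clause (¬a1 ∨ a2) is falsified — backtrack.
So a1 = False.
  then (a1 ∨ a3 ∨ ¬a7) forces a3 = True.
  then (¬a3 ∨ a4) forces a4 = True.
  then (¬a2 ∨ ¬a4 ∨ a6) forces a2 = False.
Set a5 = False.
Set a8 = True.
All clauses satisfied.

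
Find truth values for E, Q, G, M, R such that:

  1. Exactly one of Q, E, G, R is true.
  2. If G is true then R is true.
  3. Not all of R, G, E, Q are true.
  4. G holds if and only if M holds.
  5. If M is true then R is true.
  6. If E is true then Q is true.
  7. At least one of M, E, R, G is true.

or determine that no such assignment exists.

E = False; Q = False; G = False; M = False; R = True

  (1) {Q, E, G, R}: 1 true — exactly one ✓
  (2) G=F ⇒ R: vacuous ✓
  (3) {R, G, E, Q}: 1/4 true — not all ✓
  (4) G=F, M=F — same ✓
  (5) M=F ⇒ R: vacuous ✓
  (6) E=F ⇒ Q: vacuous ✓
  (7) {M, E, R, G}: 1 true — at least one ✓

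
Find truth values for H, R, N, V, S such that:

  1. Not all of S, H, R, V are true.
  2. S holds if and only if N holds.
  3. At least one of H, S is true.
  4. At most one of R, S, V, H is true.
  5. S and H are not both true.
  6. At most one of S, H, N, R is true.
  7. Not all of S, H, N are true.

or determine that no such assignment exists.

H = True, R = False, N = False, V = False, S = False

  (1) {S, H, R, V}: 1/4 true — not all ✓
  (2) S=F, N=F — same ✓
  (3) {H, S}: 1 true — at least one ✓
  (4) {R, S, V, H}: 1 true — at most one ✓
  (5) S=F, H=T — not both ✓
  (6) {S, H, N, R}: 1 true — at most one ✓
  (7) {S, H, N}: 1/3 true — not all ✓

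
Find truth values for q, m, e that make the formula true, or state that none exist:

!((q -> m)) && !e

q=T, m=F, e=F

  !((q -> m)) = True
    q -> m = False
  !e = True
Both conjuncts True, so the formula holds.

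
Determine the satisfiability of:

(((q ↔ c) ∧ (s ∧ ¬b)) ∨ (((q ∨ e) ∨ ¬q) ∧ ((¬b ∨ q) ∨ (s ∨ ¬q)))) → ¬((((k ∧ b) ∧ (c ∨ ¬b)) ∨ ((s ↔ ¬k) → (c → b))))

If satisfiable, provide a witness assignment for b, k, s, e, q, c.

b = False, k = True, s = False, e = True, q = True, c = True

  (((q ↔ c) ∧ (s ∧ ¬b)) ∨ (((q ∨ e) ∨ ¬q) ∧ ((¬b ∨ q) ∨ (s ∨ ¬q)))) → ¬((((k ∧ b) ∧ (c ∨ ¬b)) ∨ ((s ↔ ¬k) → (c → b)))) = True
    ((q ↔ c) ∧ (s ∧ ¬b)) ∨ (((q ∨ e) ∨ ¬q) ∧ ((¬b ∨ q) ∨ (s ∨ ¬q))) = True
      (q ↔ c) ∧ (s ∧ ¬b) = False
        q ↔ c = True
        s ∧ ¬b = False
          ¬b = True
      ((q ∨ e) ∨ ¬q) ∧ ((¬b ∨ q) ∨ (s ∨ ¬q)) = True
        (q ∨ e) ∨ ¬q = True
          q ∨ e = True
          ¬q = False
        (¬b ∨ q) ∨ (s ∨ ¬q) = True
          ¬b ∨ q = True
            ¬b = True
          s ∨ ¬q = False
            ¬q = False
    ¬((((k ∧ b) ∧ (c ∨ ¬b)) ∨ ((s ↔ ¬k) → (c → b)))) = True
      ((k ∧ b) ∧ (c ∨ ¬b)) ∨ ((s ↔ ¬k) → (c → b)) = False
        (k ∧ b) ∧ (c ∨ ¬b) = False
          k ∧ b = False
          c ∨ ¬b = True
            ¬b = True
        (s ↔ ¬k) → (c → b) = False
          s ↔ ¬k = True
            ¬k = False
          c → b = False
The formula evaluates to True.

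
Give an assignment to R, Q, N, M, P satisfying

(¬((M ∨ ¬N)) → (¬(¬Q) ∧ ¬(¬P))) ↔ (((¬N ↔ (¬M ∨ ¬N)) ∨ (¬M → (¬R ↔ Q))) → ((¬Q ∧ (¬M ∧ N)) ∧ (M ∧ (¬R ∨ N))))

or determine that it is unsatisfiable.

R: False, Q: True, N: True, M: False, P: False

  (¬((M ∨ ¬N)) → (¬(¬Q) ∧ ¬(¬P))) ↔ (((¬N ↔ (¬M ∨ ¬N)) ∨ (¬M → (¬R ↔ Q))) → ((¬Q ∧ (¬M ∧ N)) ∧ (M ∧ (¬R ∨ N)))) = True
    ¬((M ∨ ¬N)) → (¬(¬Q) ∧ ¬(¬P)) = False
      ¬((M ∨ ¬N)) = True
        M ∨ ¬N = False
          ¬N = False
      ¬(¬Q) ∧ ¬(¬P) = False
        ¬(¬Q) = True
          ¬Q = False
        ¬(¬P) = False
          ¬P = True
    ((¬N ↔ (¬M ∨ ¬N)) ∨ (¬M → (¬R ↔ Q))) → ((¬Q ∧ (¬M ∧ N)) ∧ (M ∧ (¬R ∨ N))) = False
      (¬N ↔ (¬M ∨ ¬N)) ∨ (¬M → (¬R ↔ Q)) = True
        ¬N ↔ (¬M ∨ ¬N) = False
          ¬N = False
          ¬M ∨ ¬N = True
            ¬M = True
            ¬N = False
        ¬M → (¬R ↔ Q) = True
          ¬M = True
          ¬R ↔ Q = True
            ¬R = True
      (¬Q ∧ (¬M ∧ N)) ∧ (M ∧ (¬R ∨ N)) = False
        ¬Q ∧ (¬M ∧ N) = False
          ¬Q = False
          ¬M ∧ N = True
            ¬M = True
        M ∧ (¬R ∨ N) = False
          ¬R ∨ N = True
            ¬R = True
The formula evaluates to True.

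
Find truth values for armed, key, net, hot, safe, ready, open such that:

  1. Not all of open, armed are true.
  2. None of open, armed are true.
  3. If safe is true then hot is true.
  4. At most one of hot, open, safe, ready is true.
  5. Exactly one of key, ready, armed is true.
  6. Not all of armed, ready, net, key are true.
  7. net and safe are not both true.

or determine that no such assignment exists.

armed = False, key = True, net = False, hot = True, safe = False, ready = False, open = False

  (1) {open, armed}: 0/2 true — not all ✓
  (2) {open, armed}: 0 true — none ✓
  (3) safe=F ⇒ hot: vacuous ✓
  (4) {hot, open, safe, ready}: 1 true — at most one ✓
  (5) {key, ready, armed}: 1 true — exactly one ✓
  (6) {armed, ready, net, key}: 1/4 true — not all ✓
  (7) net=F, safe=F — not both ✓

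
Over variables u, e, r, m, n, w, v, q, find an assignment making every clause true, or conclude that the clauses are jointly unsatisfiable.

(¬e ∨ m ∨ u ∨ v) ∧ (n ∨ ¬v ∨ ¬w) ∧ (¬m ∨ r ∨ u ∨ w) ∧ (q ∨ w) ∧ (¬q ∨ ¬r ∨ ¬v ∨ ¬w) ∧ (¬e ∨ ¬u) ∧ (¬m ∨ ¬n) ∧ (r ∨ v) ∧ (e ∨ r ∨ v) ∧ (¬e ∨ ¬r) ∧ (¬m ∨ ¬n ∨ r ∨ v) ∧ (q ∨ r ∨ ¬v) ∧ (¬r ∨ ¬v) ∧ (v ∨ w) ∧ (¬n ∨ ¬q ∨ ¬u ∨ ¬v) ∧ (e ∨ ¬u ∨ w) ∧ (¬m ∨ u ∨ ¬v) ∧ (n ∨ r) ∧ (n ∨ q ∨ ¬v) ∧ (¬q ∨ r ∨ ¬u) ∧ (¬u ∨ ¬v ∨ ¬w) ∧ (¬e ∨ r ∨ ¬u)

u = False, e = False, r = False, m = False, n = True, w = True, v = True, q = True

Set u = False.
Set e = False.
Set r = False.
  then (r ∨ v) forces v = True.
  then (q ∨ r ∨ ¬v) forces q = True.
  then (¬m ∨ u ∨ ¬v) forces m = False.
  then (n ∨ r) forces n = True.
Set w = True.
All clauses satisfied.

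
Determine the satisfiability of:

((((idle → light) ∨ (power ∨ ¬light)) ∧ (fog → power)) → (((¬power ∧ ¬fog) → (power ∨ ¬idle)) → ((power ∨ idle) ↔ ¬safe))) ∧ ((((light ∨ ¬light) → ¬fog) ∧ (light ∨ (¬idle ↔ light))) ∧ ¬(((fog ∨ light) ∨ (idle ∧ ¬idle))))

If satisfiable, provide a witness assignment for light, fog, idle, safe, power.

light = False, fog = False, idle = True, safe = False, power = True

  (((idle → light) ∨ (power ∨ ¬light)) ∧ (fog → power)) → (((¬power ∧ ¬fog) → (power ∨ ¬idle)) → ((power ∨ idle) ↔ ¬safe)) = True
    ((idle → light) ∨ (power ∨ ¬light)) ∧ (fog → power) = True
      (idle → light) ∨ (power ∨ ¬light) = True
        idle → light = False
        power ∨ ¬light = True
          ¬light = True
      fog → power = True
    ((¬power ∧ ¬fog) → (power ∨ ¬idle)) → ((power ∨ idle) ↔ ¬safe) = True
      (¬power ∧ ¬fog) → (power ∨ ¬idle) = True
        ¬power ∧ ¬fog = False
          ¬power = False
          ¬fog = True
        power ∨ ¬idle = True
          ¬idle = False
      (power ∨ idle) ↔ ¬safe = True
        power ∨ idle = True
        ¬safe = True
  (((light ∨ ¬light) → ¬fog) ∧ (light ∨ (¬idle ↔ light))) ∧ ¬(((fog ∨ light) ∨ (idle ∧ ¬idle))) = True
    ((light ∨ ¬light) → ¬fog) ∧ (light ∨ (¬idle ↔ light)) = True
      (light ∨ ¬light) → ¬fog = True
        light ∨ ¬light = True
          ¬light = True
        ¬fog = True
      light ∨ (¬idle ↔ light) = True
        ¬idle ↔ light = True
          ¬idle = False
    ¬(((fog ∨ light) ∨ (idle ∧ ¬idle))) = True
      (fog ∨ light) ∨ (idle ∧ ¬idle) = False
        fog ∨ light = False
        idle ∧ ¬idle = False
          ¬idle = False
Both conjuncts True, so the formula holds.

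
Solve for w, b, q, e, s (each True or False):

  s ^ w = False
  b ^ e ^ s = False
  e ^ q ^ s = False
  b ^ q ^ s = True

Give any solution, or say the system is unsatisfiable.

w: True; b: False; q: False; e: True; s: True

s ^ w = T ^ T = False ✓
b ^ e ^ s = F ^ T ^ T = False ✓
e ^ q ^ s = T ^ F ^ T = False ✓
b ^ q ^ s = F ^ F ^ T = True ✓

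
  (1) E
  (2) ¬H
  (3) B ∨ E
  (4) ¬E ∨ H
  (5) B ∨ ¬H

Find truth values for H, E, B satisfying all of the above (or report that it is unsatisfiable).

Unsatisfiable

Case H = True:
  Clause (¬H) is falsified — contradiction.
Case H = False:
  (E) forces E = True.
  Clause (¬E ∨ H) is falsified — contradiction.
Both cases fail, so the formula is unsatisfiable.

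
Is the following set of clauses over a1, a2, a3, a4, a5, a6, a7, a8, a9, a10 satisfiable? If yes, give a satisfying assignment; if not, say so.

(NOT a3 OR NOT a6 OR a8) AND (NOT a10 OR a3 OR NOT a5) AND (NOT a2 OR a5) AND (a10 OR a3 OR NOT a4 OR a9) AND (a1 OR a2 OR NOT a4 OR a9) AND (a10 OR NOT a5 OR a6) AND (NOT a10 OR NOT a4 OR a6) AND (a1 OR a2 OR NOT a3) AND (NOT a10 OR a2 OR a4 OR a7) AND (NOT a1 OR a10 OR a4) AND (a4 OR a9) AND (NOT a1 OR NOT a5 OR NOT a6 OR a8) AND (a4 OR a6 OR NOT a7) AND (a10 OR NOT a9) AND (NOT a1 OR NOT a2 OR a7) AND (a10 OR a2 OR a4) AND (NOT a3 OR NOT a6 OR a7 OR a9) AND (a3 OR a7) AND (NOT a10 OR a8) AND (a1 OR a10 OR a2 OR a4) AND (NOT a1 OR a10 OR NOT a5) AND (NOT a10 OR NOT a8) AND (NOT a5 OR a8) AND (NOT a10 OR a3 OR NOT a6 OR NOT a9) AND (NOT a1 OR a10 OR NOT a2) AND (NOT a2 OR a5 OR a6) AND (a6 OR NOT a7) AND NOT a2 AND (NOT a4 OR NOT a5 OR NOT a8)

Unit clause (NOT a2) forces a2 = False.
Set a1 = True.
Set a3 = True.
Set a4 = True.
Set a5 = False.
Set a6 = False.
  then (NOT a10 OR NOT a4 OR a6) forces a10 = False.
  then (a10 OR NOT a9) forces a9 = False.
  then (a6 OR NOT a7) forces a7 = False.
Set a8 = True.
All clauses satisfied.

a1: True; a2: False; a3: True; a4: True; a5: False; a6: False; a7: False; a8: True; a9: False; a10: False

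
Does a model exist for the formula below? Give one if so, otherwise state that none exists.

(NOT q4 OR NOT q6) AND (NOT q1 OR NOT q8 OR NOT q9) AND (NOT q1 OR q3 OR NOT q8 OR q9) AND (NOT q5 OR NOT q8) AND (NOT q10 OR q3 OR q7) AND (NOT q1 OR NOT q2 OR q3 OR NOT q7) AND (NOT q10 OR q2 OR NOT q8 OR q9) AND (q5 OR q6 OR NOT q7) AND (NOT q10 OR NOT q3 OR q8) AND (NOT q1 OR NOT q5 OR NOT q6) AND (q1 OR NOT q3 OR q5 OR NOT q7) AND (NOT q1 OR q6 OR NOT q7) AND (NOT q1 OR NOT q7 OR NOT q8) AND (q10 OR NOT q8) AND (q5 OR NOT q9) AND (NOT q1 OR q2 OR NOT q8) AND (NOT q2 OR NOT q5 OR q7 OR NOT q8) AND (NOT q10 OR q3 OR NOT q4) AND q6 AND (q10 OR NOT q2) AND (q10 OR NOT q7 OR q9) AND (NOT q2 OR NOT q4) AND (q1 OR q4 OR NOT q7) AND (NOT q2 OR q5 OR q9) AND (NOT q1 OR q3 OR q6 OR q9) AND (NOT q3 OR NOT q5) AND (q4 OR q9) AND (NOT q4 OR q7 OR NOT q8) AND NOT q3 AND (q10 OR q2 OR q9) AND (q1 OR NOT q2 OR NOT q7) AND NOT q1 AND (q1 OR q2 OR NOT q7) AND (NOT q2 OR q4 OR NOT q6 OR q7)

q1=F, q2=F, q3=F, q4=F, q5=T, q6=T, q7=F, q8=F, q9=T, q10=F

Unit clause (q6) forces q6 = True.
Unit clause (NOT q3) forces q3 = False.
Unit clause (NOT q1) forces q1 = False.
In (NOT q4 OR NOT q6) only NOT q4 is left, so q4 = False.
In (q1 OR q4 OR NOT q7) only NOT q7 is left, so q7 = False.
In (q4 OR q9) only q9 is left, so q9 = True.
In (NOT q2 OR q4 OR NOT q6 OR q7) only NOT q2 is left, so q2 = False.
In (NOT q10 OR q3 OR q7) only NOT q10 is left, so q10 = False.
In (q10 OR NOT q8) only NOT q8 is left, so q8 = False.
In (q5 OR NOT q9) only q5 is left, so q5 = True.
All clauses satisfied.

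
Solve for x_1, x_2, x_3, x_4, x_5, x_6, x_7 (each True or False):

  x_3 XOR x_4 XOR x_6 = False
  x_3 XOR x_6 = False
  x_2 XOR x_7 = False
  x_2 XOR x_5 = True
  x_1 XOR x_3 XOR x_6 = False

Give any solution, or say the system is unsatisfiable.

x_1 = False; x_2 = True; x_3 = False; x_4 = False; x_5 = False; x_6 = False; x_7 = True

x_3 XOR x_4 XOR x_6 = F XOR F XOR F = False ✓
x_3 XOR x_6 = F XOR F = False ✓
x_2 XOR x_7 = T XOR T = False ✓
x_2 XOR x_5 = T XOR F = True ✓
x_1 XOR x_3 XOR x_6 = F XOR F XOR F = False ✓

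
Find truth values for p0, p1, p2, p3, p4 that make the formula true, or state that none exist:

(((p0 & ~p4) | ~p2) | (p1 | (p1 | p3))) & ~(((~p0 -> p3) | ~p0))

The conjunct ~(((~p0 -> p3) | ~p0)) is unsatisfiable on its own:
  p0=F, p3=F: evaluates to False.
  p0=F, p3=T: evaluates to False.
  p0=T, p3=F: evaluates to False.
  p0=T, p3=T: evaluates to False.
So the whole conjunction is unsatisfiable.

Unsatisfiable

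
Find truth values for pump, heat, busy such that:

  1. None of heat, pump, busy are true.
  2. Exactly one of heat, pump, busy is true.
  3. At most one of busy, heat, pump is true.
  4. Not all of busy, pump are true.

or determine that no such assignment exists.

Case pump = True:
  Constraint (1) is violated (pump=T) — contradiction.
Case pump = False:
  (1) forces heat = False.
  (1) forces busy = False.
  Constraint (2) is violated (heat=F, pump=F, busy=F) — contradiction.
Both cases fail — unsatisfiable.

Unsatisfiable — no assignment works.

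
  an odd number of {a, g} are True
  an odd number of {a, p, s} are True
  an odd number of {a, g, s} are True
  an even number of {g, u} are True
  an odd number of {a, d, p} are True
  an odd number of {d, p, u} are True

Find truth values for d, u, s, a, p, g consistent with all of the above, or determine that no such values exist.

Adding constraints 1, 4, 5, 6 mod 2: every variable appears an even number of times on the left, so the left side is 0.
But the right sides sum to 1 (mod 2). 0 ≠ 1 — the system is inconsistent.

The formula is unsatisfiable.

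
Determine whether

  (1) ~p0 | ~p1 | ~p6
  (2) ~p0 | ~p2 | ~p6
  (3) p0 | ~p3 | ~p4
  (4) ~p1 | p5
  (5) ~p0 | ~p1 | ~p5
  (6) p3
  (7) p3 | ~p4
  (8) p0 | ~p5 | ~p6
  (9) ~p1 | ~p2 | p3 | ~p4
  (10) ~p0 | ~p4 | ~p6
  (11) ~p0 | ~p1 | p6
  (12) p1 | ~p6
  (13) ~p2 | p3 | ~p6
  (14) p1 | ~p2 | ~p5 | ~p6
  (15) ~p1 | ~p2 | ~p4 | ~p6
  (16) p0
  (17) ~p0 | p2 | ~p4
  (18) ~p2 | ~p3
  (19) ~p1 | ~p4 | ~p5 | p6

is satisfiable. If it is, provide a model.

p0 = True, p1 = False, p2 = False, p3 = True, p4 = False, p5 = True, p6 = False

Unit clause (p3) forces p3 = True.
Unit clause (p0) forces p0 = True.
In (~p2 | ~p3) only ~p2 is left, so p2 = False.
In (~p0 | p2 | ~p4) only ~p4 is left, so p4 = False.
Try p1 = True:
  (~p0 | ~p1 | ~p6) forces p6 = False.
  clause (~p0 | ~p1 | p6) is falsified — backtrack.
So p1 = False.
  then (p1 | ~p6) forces p6 = False.
Set p5 = True.
All clauses satisfied.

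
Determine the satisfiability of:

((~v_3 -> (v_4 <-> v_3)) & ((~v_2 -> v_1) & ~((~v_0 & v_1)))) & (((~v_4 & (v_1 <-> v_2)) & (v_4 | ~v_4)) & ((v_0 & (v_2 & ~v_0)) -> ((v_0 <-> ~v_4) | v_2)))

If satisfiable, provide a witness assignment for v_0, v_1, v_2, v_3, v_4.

v_0 = True, v_1 = True, v_2 = True, v_3 = False, v_4 = False

  (~v_3 -> (v_4 <-> v_3)) & ((~v_2 -> v_1) & ~((~v_0 & v_1))) = True
    ~v_3 -> (v_4 <-> v_3) = True
      ~v_3 = True
      v_4 <-> v_3 = True
    (~v_2 -> v_1) & ~((~v_0 & v_1)) = True
      ~v_2 -> v_1 = True
        ~v_2 = False
      ~((~v_0 & v_1)) = True
        ~v_0 & v_1 = False
          ~v_0 = False
  ((~v_4 & (v_1 <-> v_2)) & (v_4 | ~v_4)) & ((v_0 & (v_2 & ~v_0)) -> ((v_0 <-> ~v_4) | v_2)) = True
    (~v_4 & (v_1 <-> v_2)) & (v_4 | ~v_4) = True
      ~v_4 & (v_1 <-> v_2) = True
        ~v_4 = True
        v_1 <-> v_2 = True
      v_4 | ~v_4 = True
        ~v_4 = True
    (v_0 & (v_2 & ~v_0)) -> ((v_0 <-> ~v_4) | v_2) = True
      v_0 & (v_2 & ~v_0) = False
        v_2 & ~v_0 = False
          ~v_0 = False
      (v_0 <-> ~v_4) | v_2 = True
        v_0 <-> ~v_4 = True
          ~v_4 = True
Both conjuncts True, so the formula holds.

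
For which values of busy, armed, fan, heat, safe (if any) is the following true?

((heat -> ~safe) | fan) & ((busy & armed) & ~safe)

busy: True; armed: True; fan: True; heat: False; safe: False

  (heat -> ~safe) | fan = True
    heat -> ~safe = True
      ~safe = True
  (busy & armed) & ~safe = True
    busy & armed = True
    ~safe = True
Both conjuncts True, so the formula holds.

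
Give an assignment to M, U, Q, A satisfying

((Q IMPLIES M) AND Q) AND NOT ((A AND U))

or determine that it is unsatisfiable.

M: True, U: False, Q: True, A: True

  (Q IMPLIES M) AND Q = True
    Q IMPLIES M = True
  NOT ((A AND U)) = True
    A AND U = False
Both conjuncts True, so the formula holds.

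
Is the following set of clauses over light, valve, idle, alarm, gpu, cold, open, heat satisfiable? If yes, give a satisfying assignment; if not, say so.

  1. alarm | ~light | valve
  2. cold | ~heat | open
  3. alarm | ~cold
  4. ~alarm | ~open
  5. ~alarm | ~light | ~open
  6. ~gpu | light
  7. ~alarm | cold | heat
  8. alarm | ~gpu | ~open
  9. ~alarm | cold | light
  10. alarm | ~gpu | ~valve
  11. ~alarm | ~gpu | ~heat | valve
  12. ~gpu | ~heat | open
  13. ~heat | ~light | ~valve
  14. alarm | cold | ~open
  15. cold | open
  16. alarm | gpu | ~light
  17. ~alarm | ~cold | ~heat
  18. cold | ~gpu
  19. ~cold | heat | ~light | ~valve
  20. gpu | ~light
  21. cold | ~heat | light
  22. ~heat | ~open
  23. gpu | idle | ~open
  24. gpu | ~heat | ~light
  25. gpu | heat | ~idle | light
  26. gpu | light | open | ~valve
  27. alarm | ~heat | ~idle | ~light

light: True; valve: False; idle: True; alarm: True; gpu: True; cold: True; open: False; heat: False

Set light = True.
  then (gpu | ~light) forces gpu = True.
  then (cold | ~gpu) forces cold = True.
  then (alarm | ~cold) forces alarm = True.
  then (~alarm | ~open) forces open = False.
  then (~gpu | ~heat | open) forces heat = False.
  then (~cold | heat | ~light | ~valve) forces valve = False.
Set idle = True.
All clauses satisfied.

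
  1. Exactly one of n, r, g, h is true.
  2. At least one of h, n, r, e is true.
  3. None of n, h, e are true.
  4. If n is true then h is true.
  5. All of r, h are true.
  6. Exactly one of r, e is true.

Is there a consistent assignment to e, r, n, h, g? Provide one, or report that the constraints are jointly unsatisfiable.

The formula is unsatisfiable.

Case h = True:
  Constraint (3) is violated (h=T) — contradiction.
Case h = False:
  Constraint (5) is violated (h=F) — contradiction.
Both cases fail — unsatisfiable.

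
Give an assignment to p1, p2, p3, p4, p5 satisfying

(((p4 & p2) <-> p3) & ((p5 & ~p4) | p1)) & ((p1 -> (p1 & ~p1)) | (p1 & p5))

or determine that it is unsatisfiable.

p1=F, p2=T, p3=F, p4=F, p5=T

  ((p4 & p2) <-> p3) & ((p5 & ~p4) | p1) = True
    (p4 & p2) <-> p3 = True
      p4 & p2 = False
    (p5 & ~p4) | p1 = True
      p5 & ~p4 = True
        ~p4 = True
  (p1 -> (p1 & ~p1)) | (p1 & p5) = True
    p1 -> (p1 & ~p1) = True
      p1 & ~p1 = False
        ~p1 = True
    p1 & p5 = False
Both conjuncts True, so the formula holds.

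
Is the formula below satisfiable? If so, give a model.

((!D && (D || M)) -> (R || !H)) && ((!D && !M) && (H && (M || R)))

D = False, R = True, H = True, M = False

  (!D && (D || M)) -> (R || !H) = True
    !D && (D || M) = False
      !D = True
      D || M = False
    R || !H = True
      !H = False
  (!D && !M) && (H && (M || R)) = True
    !D && !M = True
      !D = True
      !M = True
    H && (M || R) = True
      M || R = True
Both conjuncts True, so the formula holds.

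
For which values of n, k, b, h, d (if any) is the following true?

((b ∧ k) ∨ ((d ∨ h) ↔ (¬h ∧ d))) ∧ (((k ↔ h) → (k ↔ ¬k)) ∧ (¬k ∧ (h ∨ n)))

The formula is unsatisfiable.

Case k = True: the conjunct ¬k is False.
Case k = False: the formula simplifies to ((d ∨ h) ↔ (¬h ∧ d)) ∧ (h ∧ (h ∨ n)).
  h = True: the conjunct (d ∨ h) ↔ (¬h ∧ d) becomes (d ∨ True) ↔ (False ∧ d) = False.
  h = False: the conjunct h is False.
Both cases fail — unsatisfiable.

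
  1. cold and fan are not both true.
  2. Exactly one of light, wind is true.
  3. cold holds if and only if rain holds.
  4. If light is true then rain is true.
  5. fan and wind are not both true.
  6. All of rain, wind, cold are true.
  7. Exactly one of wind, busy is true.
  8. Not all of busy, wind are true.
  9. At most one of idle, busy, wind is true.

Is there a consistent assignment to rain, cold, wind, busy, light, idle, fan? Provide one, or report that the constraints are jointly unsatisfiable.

rain: True; cold: True; wind: True; busy: False; light: False; idle: False; fan: False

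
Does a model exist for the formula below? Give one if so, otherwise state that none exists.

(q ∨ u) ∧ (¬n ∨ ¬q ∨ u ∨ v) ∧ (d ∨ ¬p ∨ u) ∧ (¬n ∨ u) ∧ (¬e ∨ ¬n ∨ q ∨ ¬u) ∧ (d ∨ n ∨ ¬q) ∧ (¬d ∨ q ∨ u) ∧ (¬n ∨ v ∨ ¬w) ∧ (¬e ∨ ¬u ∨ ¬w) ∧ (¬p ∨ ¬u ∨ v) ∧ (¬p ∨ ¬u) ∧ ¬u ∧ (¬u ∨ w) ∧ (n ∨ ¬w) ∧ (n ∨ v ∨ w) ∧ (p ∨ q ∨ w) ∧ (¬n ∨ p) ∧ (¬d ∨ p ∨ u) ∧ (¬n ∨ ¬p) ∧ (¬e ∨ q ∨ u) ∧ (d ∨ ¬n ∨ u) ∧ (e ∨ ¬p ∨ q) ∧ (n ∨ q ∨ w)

Unit clause (¬u) forces u = False.
In (q ∨ u) only q is left, so q = True.
In (¬n ∨ u) only ¬n is left, so n = False.
In (d ∨ n ∨ ¬q) only d is left, so d = True.
In (n ∨ ¬w) only ¬w is left, so w = False.
In (n ∨ v ∨ w) only v is left, so v = True.
In (¬d ∨ p ∨ u) only p is left, so p = True.
Set e = True.
All clauses satisfied.

w: False, n: False, d: True, q: True, p: True, e: True, u: False, v: True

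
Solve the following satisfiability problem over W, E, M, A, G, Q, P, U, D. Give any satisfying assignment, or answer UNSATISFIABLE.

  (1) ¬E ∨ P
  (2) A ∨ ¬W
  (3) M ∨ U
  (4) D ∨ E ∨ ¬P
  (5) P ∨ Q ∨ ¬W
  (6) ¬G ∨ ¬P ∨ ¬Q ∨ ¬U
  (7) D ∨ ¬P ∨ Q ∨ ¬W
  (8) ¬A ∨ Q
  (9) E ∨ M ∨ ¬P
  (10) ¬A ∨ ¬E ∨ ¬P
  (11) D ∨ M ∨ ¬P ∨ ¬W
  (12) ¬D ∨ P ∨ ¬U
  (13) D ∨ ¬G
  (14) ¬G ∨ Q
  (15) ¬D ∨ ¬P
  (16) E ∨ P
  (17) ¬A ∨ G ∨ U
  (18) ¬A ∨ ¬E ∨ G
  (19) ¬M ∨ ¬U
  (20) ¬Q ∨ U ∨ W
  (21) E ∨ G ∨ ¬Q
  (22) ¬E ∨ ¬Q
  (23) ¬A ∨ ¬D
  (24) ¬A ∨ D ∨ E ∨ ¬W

W = False; E = True; M = True; A = False; G = False; Q = False; P = True; U = False; D = False

Set W = False.
Try E = False:
  (E ∨ P) forces P = True.
  (D ∨ E ∨ ¬P) forces D = True.
  clause (¬D ∨ ¬P) is falsified — backtrack.
So E = True.
  then (¬E ∨ P) forces P = True.
  then (¬A ∨ ¬E ∨ ¬P) forces A = False.
  then (¬D ∨ ¬P) forces D = False.
  then (¬E ∨ ¬Q) forces Q = False.
  then (D ∨ ¬G) forces G = False.
Set M = True.
  then (¬M ∨ ¬U) forces U = False.
All clauses satisfied.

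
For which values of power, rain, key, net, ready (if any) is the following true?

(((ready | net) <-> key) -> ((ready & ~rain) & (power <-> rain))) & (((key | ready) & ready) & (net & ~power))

power = False, rain = False, key = False, net = True, ready = True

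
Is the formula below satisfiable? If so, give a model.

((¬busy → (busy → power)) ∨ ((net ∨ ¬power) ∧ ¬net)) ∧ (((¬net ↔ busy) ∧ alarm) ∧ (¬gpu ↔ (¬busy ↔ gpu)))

alarm=T, power=F, gpu=T, net=F, busy=T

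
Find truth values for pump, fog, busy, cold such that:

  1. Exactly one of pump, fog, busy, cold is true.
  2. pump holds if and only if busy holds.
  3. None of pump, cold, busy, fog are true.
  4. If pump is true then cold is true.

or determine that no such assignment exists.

UNSATISFIABLE

Case pump = True:
  Constraint (3) is violated (pump=T) — contradiction.
Case pump = False:
  (2) with pump=F forces busy = False.
  (3) forces cold = False.
  (1) with pump=F, busy=F, cold=F forces fog = True.
  Constraint (3) is violated (fog=T) — contradiction.
Both cases fail — unsatisfiable.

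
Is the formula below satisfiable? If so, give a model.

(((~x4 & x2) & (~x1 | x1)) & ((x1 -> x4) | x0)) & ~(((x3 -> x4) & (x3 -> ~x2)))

x0=T, x1=F, x2=T, x3=T, x4=F

  ((~x4 & x2) & (~x1 | x1)) & ((x1 -> x4) | x0) = True
    (~x4 & x2) & (~x1 | x1) = True
      ~x4 & x2 = True
        ~x4 = True
      ~x1 | x1 = True
        ~x1 = True
    (x1 -> x4) | x0 = True
      x1 -> x4 = True
  ~(((x3 -> x4) & (x3 -> ~x2))) = True
    (x3 -> x4) & (x3 -> ~x2) = False
      x3 -> x4 = False
      x3 -> ~x2 = False
        ~x2 = False
Both conjuncts True, so the formula holds.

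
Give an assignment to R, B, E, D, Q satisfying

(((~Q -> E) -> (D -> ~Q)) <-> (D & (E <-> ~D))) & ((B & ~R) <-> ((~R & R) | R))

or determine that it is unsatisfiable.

R=F, B=F, E=F, D=T, Q=F

  ((~Q -> E) -> (D -> ~Q)) <-> (D & (E <-> ~D)) = True
    (~Q -> E) -> (D -> ~Q) = True
      ~Q -> E = False
        ~Q = True
      D -> ~Q = True
        ~Q = True
    D & (E <-> ~D) = True
      E <-> ~D = True
        ~D = False
  (B & ~R) <-> ((~R & R) | R) = True
    B & ~R = False
      ~R = True
    (~R & R) | R = False
      ~R & R = False
        ~R = True
Both conjuncts True, so the formula holds.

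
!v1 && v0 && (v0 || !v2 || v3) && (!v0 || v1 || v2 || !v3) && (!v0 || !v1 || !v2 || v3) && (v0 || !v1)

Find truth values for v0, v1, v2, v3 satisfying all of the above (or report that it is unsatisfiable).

Unit clause (!v1) forces v1 = False.
Unit clause (v0) forces v0 = True.
Set v2 = True.
Set v3 = True.
Check each clause:
  (!v1): !v1 holds.
  (v0): v0 holds.
  (v0 || !v2 || v3): v0 holds.
  (!v0 || v1 || v2 || !v3): v2 holds.
  (!v0 || !v1 || !v2 || v3): !v1 holds.
  (v0 || !v1): v0 holds.
All clauses satisfied.

v0 = True, v1 = False, v2 = True, v3 = True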